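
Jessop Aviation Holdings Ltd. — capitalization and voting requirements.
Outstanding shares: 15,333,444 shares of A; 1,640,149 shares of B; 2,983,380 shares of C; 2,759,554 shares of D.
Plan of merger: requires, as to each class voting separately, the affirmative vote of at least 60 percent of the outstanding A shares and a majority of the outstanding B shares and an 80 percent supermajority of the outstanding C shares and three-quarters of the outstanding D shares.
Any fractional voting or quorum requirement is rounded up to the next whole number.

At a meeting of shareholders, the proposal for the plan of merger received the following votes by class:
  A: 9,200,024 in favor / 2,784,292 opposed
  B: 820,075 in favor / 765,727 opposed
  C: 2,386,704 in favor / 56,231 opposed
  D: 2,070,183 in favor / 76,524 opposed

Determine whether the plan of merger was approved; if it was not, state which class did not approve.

Not approved — the A shares did not give the required vote.

A: 3/5 of 15333444 = 9200066.40, rounded up to 9200067; 9,200,067 required, 9,200,024 in favor — not approved.
B: a majority of 1640149 is 820075; 820,075 required, 820,075 in favor — approved.
C: 4/5 of 2983380 = 2386704; 2,386,704 required, 2,386,704 in favor — approved.
D: 3/4 of 2759554 = 2069665.50, rounded up to 2069666; 2,069,666 required, 2,070,183 in favor — approved.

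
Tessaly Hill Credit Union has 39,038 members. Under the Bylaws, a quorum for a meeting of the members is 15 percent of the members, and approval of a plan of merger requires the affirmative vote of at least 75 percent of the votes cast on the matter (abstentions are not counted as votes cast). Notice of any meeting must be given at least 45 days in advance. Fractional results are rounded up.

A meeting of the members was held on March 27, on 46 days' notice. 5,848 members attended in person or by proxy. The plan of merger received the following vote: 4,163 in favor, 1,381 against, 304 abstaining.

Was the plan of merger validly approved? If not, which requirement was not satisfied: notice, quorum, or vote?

Notice: 46 days given; 45 required. Satisfied.
Quorum: 15% of 39,038 = 5,855.70, rounded up to 5,856; 5,848 present. Not satisfied.
Vote: requires three-fourths of the votes cast (5,848 − 304 abstaining = 5,544); 3/4 of 5544 = 4158, so 4,158 needed; 4,163 in favor. Satisfied.

Invalid — quorum requirement not satisfied.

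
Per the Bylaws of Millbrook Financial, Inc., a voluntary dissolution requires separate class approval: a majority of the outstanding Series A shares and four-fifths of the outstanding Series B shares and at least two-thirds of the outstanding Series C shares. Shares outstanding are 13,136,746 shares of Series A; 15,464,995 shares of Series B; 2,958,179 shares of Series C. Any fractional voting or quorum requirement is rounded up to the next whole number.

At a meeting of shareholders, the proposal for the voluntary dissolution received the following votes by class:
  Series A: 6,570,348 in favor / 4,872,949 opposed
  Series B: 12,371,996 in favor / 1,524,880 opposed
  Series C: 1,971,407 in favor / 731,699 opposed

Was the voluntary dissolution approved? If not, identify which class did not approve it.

Not approved — the Series C shares did not give the required vote.

Series A: a majority of 13136746 is 6568374; 6,568,374 required, 6,570,348 in favor — approved.
Series B: 4/5 of 15464995 = 12371996; 12,371,996 required, 12,371,996 in favor — approved.
Series C: 2/3 of 2958179 = 1972119.33, rounded up to 1972120; 1,972,120 required, 1,971,407 in favor — not approved.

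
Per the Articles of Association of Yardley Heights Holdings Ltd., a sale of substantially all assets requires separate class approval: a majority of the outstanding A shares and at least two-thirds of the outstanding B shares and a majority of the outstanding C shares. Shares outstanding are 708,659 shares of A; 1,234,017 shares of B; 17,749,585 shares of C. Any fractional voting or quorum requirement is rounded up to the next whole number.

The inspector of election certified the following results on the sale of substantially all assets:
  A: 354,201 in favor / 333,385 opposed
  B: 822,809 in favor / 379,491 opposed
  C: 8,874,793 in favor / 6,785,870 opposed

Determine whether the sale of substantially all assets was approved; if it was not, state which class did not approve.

A: a majority of 708659 is 354330; 354,330 required, 354,201 in favor — not approved.
B: 2/3 of 1234017 = 822678; 822,678 required, 822,809 in favor — approved.
C: a majority of 17749585 is 8874793; 8,874,793 required, 8,874,793 in favor — approved.

Not approved — the A shares did not give the required vote.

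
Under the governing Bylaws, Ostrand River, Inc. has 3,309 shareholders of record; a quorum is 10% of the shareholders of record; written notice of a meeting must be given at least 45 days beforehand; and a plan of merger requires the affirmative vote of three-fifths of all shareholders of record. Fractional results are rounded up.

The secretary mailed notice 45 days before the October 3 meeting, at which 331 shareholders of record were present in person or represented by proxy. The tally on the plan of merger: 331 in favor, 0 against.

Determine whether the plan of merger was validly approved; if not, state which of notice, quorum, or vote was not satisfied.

Invalid — vote requirement not satisfied.

Notice: 45 days given; 45 required. Satisfied.
Quorum: 10% of 3,309 = 330.90, rounded up to 331; 331 present. Satisfied.
Vote: requires three-fifths of all shareholders of record (3,309); 3/5 of 3309 = 1985.40, rounded up to 1986, so 1,986 needed; 331 in favor. Not satisfied.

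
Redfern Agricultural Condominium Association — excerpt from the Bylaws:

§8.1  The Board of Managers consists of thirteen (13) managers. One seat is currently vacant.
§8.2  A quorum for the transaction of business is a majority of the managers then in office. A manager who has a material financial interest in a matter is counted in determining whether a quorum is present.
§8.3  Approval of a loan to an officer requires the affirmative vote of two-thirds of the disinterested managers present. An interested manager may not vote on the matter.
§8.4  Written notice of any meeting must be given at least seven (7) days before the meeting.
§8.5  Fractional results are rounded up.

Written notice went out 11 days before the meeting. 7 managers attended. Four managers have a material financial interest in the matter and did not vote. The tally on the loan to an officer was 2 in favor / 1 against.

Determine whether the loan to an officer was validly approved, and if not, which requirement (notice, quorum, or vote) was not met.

Valid — all requirements satisfied.

Notice: 11 days given; 7 required (11 ≥ 7). Satisfied.
Quorum: 7 present (interested managers count toward quorum); quorum is 7. Satisfied.
Vote: the loan to an officer requires two-thirds of the disinterested managers present (7 − 4 = 3). 2/3 of 3 = 2, so 2 affirmative votes are needed; 2 voted in favor. Satisfied.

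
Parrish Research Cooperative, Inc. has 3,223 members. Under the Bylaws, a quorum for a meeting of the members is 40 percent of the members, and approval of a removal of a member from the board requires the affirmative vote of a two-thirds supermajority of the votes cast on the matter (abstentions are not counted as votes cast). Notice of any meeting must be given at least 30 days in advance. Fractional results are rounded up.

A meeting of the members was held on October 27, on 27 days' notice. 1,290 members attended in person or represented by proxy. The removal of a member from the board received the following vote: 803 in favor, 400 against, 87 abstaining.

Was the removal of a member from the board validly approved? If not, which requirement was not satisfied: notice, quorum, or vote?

Invalid — notice requirement not satisfied.

Notice: 27 days given; 30 required. Not satisfied.
Quorum: 40% of 3,223 = 1,289.20, rounded up to 1,290; 1,290 present. Satisfied.
Vote: requires two-thirds of the votes cast (1,290 − 87 abstaining = 1,203); 2/3 of 1203 = 802, so 802 needed; 803 in favor. Satisfied.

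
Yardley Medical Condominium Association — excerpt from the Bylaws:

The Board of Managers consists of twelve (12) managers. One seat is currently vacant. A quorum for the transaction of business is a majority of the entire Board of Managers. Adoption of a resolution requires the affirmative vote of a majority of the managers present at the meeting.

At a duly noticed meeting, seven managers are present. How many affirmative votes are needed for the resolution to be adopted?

4

The resolution requires a majority of the managers present (7).
A majority of 7 is 4.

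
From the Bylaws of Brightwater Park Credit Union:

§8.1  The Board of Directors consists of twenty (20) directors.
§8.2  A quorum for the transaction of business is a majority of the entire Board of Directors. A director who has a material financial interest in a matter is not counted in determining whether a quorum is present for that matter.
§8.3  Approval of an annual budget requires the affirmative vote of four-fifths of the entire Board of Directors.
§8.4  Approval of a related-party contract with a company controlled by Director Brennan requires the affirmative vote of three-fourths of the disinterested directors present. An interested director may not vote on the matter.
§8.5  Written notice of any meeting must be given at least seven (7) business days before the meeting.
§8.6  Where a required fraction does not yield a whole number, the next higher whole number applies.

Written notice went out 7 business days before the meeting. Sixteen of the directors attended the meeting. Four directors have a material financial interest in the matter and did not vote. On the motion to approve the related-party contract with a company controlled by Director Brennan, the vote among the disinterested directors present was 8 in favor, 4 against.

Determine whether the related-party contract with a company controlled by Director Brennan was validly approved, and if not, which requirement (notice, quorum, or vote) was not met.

Invalid — vote requirement not satisfied.

Notice: 7 business days given; 7 required (7 ≥ 7). Satisfied.
Quorum: 16 present, but the 4 interested directors do not count, leaving 12. Quorum is 11. Satisfied.
Vote: the related-party contract with a company controlled by Director Brennan requires three-fourths of the disinterested directors present (16 − 4 = 12). 3/4 of 12 = 9, so 9 affirmative votes are needed; 8 voted in favor. Not satisfied.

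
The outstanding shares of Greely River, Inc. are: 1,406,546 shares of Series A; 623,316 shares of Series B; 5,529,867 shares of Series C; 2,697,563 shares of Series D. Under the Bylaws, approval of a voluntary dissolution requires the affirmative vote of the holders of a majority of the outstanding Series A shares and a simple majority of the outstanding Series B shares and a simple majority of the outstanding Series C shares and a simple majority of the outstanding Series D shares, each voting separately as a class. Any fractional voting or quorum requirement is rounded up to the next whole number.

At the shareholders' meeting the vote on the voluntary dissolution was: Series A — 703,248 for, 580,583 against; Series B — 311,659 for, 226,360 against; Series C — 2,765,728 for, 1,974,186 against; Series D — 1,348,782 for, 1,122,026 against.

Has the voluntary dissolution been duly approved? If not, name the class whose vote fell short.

Series A: a majority of 1406546 is 703274; 703,274 required, 703,248 in favor — not approved.
Series B: a majority of 623316 is 311659; 311,659 required, 311,659 in favor — approved.
Series C: a majority of 5529867 is 2764934; 2,764,934 required, 2,765,728 in favor — approved.
Series D: a majority of 2697563 is 1348782; 1,348,782 required, 1,348,782 in favor — approved.

Not approved — the Series A shares did not give the required vote.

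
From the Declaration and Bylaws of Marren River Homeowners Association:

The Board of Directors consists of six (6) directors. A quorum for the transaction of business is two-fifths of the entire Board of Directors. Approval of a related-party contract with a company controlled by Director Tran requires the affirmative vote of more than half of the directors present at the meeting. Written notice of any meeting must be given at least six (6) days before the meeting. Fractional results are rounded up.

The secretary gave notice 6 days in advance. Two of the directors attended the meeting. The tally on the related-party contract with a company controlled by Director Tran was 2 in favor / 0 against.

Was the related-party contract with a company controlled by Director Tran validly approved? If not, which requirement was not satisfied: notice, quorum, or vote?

Notice: 6 days given; 6 required (6 ≥ 6). Satisfied.
Quorum: 2 present; quorum is 3. Not satisfied.
Vote: the related-party contract with a company controlled by Director Tran requires a majority of the directors present (2). A majority of 2 is 2, so 2 affirmative votes are needed; 2 voted in favor. Satisfied. (Moot — without a quorum no business can be validly transacted.)

Invalid — quorum requirement not satisfied.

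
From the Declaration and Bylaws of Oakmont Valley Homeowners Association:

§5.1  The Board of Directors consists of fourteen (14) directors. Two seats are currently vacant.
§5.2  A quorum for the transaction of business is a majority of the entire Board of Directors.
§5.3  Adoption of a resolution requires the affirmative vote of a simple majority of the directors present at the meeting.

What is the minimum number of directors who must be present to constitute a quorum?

8

A majority of 14 is 8.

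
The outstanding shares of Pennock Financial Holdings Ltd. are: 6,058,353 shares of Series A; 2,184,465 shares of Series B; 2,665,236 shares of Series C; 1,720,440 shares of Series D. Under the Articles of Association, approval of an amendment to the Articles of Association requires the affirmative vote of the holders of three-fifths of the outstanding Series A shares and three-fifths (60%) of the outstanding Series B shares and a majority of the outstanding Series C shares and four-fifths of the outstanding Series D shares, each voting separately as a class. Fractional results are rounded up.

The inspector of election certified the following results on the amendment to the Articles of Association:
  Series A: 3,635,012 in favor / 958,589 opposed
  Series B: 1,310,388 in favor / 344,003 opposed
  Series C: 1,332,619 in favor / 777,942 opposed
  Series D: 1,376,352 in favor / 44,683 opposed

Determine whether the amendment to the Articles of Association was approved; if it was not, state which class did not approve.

Not approved — the Series B shares did not give the required vote.

Series A: 3/5 of 6058353 = 3635011.80, rounded up to 3635012; 3,635,012 required, 3,635,012 in favor — approved.
Series B: 3/5 of 2184465 = 1310679; 1,310,679 required, 1,310,388 in favor — not approved.
Series C: a majority of 2665236 is 1332619; 1,332,619 required, 1,332,619 in favor — approved.
Series D: 4/5 of 1720440 = 1376352; 1,376,352 required, 1,376,352 in favor — approved.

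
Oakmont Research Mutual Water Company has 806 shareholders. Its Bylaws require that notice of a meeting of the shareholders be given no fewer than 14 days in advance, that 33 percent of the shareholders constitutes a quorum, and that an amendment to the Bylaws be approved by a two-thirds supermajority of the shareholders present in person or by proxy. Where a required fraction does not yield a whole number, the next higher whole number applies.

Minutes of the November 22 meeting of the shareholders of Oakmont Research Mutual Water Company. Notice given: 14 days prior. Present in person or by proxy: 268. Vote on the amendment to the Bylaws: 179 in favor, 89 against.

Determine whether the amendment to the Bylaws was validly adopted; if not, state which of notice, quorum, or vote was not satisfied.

Notice: 14 days given; 14 required. Satisfied.
Quorum: 33% of 806 = 265.98, rounded up to 266; 268 present. Satisfied.
Vote: requires two-thirds of those present (268); 2/3 of 268 = 178.67, rounded up to 179, so 179 needed; 179 in favor. Satisfied.

Valid — all requirements satisfied.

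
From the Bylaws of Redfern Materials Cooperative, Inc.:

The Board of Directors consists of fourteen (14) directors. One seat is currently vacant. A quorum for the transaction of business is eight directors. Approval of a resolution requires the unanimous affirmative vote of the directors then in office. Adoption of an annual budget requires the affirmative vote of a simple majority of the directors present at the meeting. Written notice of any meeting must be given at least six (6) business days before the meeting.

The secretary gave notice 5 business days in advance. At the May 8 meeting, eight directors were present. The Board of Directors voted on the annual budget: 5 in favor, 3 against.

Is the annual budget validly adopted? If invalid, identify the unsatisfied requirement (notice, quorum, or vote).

Notice: 5 business days given; 6 required (5 < 6). Not satisfied.
Quorum: 8 present; quorum is 8. Satisfied.
Vote: the annual budget requires a majority of the directors present (8). A majority of 8 is 5, so 5 affirmative votes are needed; 5 voted in favor. Satisfied.

Invalid — notice requirement not satisfied.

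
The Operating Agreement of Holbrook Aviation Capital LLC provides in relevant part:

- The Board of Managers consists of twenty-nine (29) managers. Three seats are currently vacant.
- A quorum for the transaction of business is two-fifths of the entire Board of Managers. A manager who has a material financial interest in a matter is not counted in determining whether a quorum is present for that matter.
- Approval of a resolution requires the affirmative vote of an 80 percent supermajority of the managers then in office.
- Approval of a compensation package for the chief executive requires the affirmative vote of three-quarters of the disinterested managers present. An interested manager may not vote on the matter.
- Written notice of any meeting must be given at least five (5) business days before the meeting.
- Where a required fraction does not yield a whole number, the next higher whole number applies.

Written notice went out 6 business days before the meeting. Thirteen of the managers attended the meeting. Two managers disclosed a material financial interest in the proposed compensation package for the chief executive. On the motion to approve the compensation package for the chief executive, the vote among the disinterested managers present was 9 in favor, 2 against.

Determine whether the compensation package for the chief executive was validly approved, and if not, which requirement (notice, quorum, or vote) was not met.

Invalid — quorum requirement not satisfied.

Notice: 6 business days given; 5 required (6 ≥ 5). Satisfied.
Quorum: 13 present, but the 2 interested managers do not count, leaving 11. Quorum is 12. Not satisfied.
Vote: the compensation package for the chief executive requires three-fourths of the disinterested managers present (13 − 2 = 11). 3/4 of 11 = 8.25, rounded up to 9, so 9 affirmative votes are needed; 9 voted in favor. Satisfied. (Moot — without a quorum no business can be validly transacted.)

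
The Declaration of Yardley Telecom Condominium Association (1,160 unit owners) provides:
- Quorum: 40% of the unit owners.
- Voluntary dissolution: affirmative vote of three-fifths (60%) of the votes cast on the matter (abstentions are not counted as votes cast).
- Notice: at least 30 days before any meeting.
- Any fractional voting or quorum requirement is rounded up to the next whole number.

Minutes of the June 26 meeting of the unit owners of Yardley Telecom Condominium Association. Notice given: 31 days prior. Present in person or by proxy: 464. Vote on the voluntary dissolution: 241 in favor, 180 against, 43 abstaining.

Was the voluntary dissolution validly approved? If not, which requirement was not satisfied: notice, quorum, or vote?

Invalid — vote requirement not satisfied.

Notice: 31 days given; 30 required. Satisfied.
Quorum: 40% of 1,160 = 464; 464 present. Satisfied.
Vote: requires three-fifths of the votes cast (464 − 43 abstaining = 421); 3/5 of 421 = 252.60, rounded up to 253, so 253 needed; 241 in favor. Not satisfied.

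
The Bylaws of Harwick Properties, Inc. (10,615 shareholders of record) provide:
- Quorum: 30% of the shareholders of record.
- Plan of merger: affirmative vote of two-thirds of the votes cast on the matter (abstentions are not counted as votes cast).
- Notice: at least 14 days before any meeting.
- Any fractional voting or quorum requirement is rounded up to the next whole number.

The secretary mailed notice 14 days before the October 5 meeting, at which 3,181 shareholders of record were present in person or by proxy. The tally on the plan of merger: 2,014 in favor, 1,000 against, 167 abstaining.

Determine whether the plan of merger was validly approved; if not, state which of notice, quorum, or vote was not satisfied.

Notice: 14 days given; 14 required. Satisfied.
Quorum: 30% of 10,615 = 3,184.50, rounded up to 3,185; 3,181 present. Not satisfied.
Vote: requires two-thirds of the votes cast (3,181 − 167 abstaining = 3,014); 2/3 of 3014 = 2009.33, rounded up to 2010, so 2,010 needed; 2,014 in favor. Satisfied.

Invalid — quorum requirement not satisfied.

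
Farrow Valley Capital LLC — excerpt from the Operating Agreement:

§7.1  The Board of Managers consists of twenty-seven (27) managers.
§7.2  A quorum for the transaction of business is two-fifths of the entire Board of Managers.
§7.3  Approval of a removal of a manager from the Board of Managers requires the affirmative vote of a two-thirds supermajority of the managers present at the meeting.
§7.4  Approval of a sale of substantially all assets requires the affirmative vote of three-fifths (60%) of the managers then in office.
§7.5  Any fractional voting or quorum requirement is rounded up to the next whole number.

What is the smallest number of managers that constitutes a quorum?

2/5 of 27 = 10.80, rounded up to 11.

11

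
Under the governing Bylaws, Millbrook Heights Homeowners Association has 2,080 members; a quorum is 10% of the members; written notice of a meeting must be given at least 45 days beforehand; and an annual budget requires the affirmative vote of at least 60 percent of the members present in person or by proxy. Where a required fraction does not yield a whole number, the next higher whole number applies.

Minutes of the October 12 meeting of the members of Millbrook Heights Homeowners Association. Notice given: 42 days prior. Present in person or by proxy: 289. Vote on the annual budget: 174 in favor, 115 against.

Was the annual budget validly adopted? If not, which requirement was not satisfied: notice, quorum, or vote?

Invalid — notice requirement not satisfied.

Notice: 42 days given; 45 required. Not satisfied.
Quorum: 10% of 2,080 = 208; 289 present. Satisfied.
Vote: requires three-fifths of those present (289); 3/5 of 289 = 173.40, rounded up to 174, so 174 needed; 174 in favor. Satisfied.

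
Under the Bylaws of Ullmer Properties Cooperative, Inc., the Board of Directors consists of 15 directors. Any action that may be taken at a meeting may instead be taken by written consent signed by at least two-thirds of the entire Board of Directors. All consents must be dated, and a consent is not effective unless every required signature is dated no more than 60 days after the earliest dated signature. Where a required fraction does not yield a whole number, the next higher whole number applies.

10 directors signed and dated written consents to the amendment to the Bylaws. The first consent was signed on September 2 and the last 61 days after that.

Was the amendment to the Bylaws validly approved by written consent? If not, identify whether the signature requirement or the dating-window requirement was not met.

Signatures required: at least two-thirds of 15 — 2/3 of 15 = 10, so 10 needed; 10 signed. Sufficient.
Dating window: the latest signature is 61 days after the earliest; the limit is 60 days. Outside the window.

Not effective — dating-window requirement not satisfied.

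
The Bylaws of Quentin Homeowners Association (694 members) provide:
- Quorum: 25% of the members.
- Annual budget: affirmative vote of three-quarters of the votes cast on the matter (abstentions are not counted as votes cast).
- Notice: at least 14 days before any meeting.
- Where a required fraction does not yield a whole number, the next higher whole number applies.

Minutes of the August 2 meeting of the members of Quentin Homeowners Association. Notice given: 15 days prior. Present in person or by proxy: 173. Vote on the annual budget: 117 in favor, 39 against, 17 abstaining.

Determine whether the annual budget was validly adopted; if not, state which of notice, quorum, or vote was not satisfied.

Notice: 15 days given; 14 required. Satisfied.
Quorum: 25% of 694 = 173.50, rounded up to 174; 173 present. Not satisfied.
Vote: requires three-fourths of the votes cast (173 − 17 abstaining = 156); 3/4 of 156 = 117, so 117 needed; 117 in favor. Satisfied.

Invalid — quorum requirement not satisfied.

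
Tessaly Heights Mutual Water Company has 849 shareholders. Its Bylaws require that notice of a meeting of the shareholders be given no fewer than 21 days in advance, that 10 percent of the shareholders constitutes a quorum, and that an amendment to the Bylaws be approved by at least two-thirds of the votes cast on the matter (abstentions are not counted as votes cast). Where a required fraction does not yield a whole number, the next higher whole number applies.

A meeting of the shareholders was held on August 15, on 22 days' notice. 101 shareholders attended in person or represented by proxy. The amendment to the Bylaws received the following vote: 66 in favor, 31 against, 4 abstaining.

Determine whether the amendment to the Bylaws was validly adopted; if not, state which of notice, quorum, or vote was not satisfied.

Notice: 22 days given; 21 required. Satisfied.
Quorum: 10% of 849 = 84.90, rounded up to 85; 101 present. Satisfied.
Vote: requires two-thirds of the votes cast (101 − 4 abstaining = 97); 2/3 of 97 = 64.67, rounded up to 65, so 65 needed; 66 in favor. Satisfied.

Valid — all requirements satisfied.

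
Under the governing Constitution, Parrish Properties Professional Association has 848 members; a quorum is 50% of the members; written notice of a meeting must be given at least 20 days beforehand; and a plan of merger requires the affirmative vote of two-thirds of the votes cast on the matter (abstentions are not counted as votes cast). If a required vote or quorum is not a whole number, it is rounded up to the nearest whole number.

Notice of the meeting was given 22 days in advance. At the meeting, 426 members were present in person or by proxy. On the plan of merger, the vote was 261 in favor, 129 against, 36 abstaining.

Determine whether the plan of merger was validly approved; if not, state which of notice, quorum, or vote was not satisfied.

Valid — all requirements satisfied.

Notice: 22 days given; 20 required. Satisfied.
Quorum: 50% of 848 = 424; 426 present. Satisfied.
Vote: requires two-thirds of the votes cast (426 − 36 abstaining = 390); 2/3 of 390 = 260, so 260 needed; 261 in favor. Satisfied.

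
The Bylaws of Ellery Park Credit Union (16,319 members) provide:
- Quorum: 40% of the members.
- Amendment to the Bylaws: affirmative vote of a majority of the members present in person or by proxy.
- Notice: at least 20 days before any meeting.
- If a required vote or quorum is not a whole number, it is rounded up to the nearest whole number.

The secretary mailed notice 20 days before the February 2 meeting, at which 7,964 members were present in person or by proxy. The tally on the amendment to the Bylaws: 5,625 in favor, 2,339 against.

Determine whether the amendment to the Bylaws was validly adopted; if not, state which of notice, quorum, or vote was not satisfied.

Notice: 20 days given; 20 required. Satisfied.
Quorum: 40% of 16,319 = 6,527.60, rounded up to 6,528; 7,964 present. Satisfied.
Vote: requires a majority of those present (7,964); a majority of 7964 is 3983, so 3,983 needed; 5,625 in favor. Satisfied.

Valid — all requirements satisfied.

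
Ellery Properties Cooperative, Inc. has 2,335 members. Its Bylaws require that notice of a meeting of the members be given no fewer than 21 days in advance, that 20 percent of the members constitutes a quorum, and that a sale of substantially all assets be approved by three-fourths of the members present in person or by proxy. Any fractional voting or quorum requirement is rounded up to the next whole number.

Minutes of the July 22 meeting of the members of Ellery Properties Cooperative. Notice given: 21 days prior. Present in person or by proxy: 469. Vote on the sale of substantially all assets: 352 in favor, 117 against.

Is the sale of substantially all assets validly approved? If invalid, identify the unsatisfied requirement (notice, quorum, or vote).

Valid — all requirements satisfied.

Notice: 21 days given; 21 required. Satisfied.
Quorum: 20% of 2,335 = 467; 469 present. Satisfied.
Vote: requires three-fourths of those present (469); 3/4 of 469 = 351.75, rounded up to 352, so 352 needed; 352 in favor. Satisfied.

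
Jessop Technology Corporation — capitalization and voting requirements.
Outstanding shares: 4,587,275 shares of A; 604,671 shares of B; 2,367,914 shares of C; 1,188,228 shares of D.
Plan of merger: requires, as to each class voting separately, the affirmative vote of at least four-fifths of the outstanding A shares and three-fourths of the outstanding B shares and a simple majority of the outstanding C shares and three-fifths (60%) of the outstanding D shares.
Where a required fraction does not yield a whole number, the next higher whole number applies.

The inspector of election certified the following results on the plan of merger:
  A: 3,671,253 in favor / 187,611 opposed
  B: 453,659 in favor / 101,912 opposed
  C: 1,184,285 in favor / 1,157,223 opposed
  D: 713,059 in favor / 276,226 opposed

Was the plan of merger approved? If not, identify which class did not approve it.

Approved — every class gave the required vote.

A: 4/5 of 4587275 = 3669820; 3,669,820 required, 3,671,253 in favor — approved.
B: 3/4 of 604671 = 453503.25, rounded up to 453504; 453,504 required, 453,659 in favor — approved.
C: a majority of 2367914 is 1183958; 1,183,958 required, 1,184,285 in favor — approved.
D: 3/5 of 1188228 = 712936.80, rounded up to 712937; 712,937 required, 713,059 in favor — approved.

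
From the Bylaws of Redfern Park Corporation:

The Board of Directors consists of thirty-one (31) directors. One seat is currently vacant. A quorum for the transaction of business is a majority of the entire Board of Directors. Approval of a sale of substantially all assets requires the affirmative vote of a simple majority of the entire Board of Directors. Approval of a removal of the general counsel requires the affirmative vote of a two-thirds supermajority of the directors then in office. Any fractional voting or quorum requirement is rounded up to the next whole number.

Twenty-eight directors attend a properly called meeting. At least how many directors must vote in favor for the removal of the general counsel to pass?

20

The removal of the general counsel requires two-thirds of the directors then in office (30).
2/3 of 30 = 20.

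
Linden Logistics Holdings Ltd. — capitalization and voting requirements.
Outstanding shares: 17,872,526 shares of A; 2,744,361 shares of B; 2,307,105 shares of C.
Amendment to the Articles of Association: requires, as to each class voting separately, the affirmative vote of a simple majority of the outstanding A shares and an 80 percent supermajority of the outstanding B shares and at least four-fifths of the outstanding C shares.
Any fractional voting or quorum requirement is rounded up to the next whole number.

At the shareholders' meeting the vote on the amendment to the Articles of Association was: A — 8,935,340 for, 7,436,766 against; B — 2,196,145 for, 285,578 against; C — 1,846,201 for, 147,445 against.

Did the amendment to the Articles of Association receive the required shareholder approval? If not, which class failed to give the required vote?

A: a majority of 17872526 is 8936264; 8,936,264 required, 8,935,340 in favor — not approved.
B: 4/5 of 2744361 = 2195488.80, rounded up to 2195489; 2,195,489 required, 2,196,145 in favor — approved.
C: 4/5 of 2307105 = 1845684; 1,845,684 required, 1,846,201 in favor — approved.

Not approved — the A shares did not give the required vote.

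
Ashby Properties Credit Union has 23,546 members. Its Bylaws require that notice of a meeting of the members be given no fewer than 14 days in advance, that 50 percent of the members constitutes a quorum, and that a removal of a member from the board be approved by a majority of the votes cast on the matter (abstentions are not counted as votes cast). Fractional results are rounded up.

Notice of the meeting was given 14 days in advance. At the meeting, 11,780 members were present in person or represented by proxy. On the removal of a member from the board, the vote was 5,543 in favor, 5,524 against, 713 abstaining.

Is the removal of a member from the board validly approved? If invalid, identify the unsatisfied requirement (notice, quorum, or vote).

Notice: 14 days given; 14 required. Satisfied.
Quorum: 50% of 23,546 = 11,773; 11,780 present. Satisfied.
Vote: requires a majority of the votes cast (11,780 − 713 abstaining = 11,067); a majority of 11067 is 5534, so 5,534 needed; 5,543 in favor. Satisfied.

Valid — all requirements satisfied.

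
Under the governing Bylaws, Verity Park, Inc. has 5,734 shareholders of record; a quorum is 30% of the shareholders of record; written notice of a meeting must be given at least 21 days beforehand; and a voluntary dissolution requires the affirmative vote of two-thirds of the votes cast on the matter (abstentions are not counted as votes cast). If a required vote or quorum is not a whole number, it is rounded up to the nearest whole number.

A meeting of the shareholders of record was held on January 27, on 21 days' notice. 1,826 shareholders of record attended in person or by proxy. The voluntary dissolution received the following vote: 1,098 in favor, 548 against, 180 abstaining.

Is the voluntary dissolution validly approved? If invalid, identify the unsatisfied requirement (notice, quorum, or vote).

Valid — all requirements satisfied.

Notice: 21 days given; 21 required. Satisfied.
Quorum: 30% of 5,734 = 1,720.20, rounded up to 1,721; 1,826 present. Satisfied.
Vote: requires two-thirds of the votes cast (1,826 − 180 abstaining = 1,646); 2/3 of 1646 = 1097.33, rounded up to 1098, so 1,098 needed; 1,098 in favor. Satisfied.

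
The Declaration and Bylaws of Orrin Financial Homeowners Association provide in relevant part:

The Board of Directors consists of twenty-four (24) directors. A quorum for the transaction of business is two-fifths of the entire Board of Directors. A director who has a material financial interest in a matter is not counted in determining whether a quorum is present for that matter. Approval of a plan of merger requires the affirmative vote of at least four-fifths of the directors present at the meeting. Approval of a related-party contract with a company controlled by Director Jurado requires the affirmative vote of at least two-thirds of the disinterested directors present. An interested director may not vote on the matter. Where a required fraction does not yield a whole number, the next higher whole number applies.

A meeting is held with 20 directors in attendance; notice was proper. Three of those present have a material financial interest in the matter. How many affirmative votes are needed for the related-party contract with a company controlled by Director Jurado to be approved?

12

The related-party contract with a company controlled by Director Jurado requires two-thirds of the disinterested directors present (20 − 3 = 17).
2/3 of 17 = 11.33, rounded up to 12.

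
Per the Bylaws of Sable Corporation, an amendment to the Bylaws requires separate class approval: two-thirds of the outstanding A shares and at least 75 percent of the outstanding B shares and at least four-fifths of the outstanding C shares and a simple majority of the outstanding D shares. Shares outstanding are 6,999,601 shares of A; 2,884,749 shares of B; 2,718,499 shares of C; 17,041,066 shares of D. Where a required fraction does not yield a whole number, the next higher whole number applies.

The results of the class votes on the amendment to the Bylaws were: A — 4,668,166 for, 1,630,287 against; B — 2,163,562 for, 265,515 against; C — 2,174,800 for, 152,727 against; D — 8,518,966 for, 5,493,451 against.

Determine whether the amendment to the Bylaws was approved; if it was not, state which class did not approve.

A: 2/3 of 6999601 = 4666400.67, rounded up to 4666401; 4,666,401 required, 4,668,166 in favor — approved.
B: 3/4 of 2884749 = 2163561.75, rounded up to 2163562; 2,163,562 required, 2,163,562 in favor — approved.
C: 4/5 of 2718499 = 2174799.20, rounded up to 2174800; 2,174,800 required, 2,174,800 in favor — approved.
D: a majority of 17041066 is 8520534; 8,520,534 required, 8,518,966 in favor — not approved.

Not approved — the D shares did not give the required vote.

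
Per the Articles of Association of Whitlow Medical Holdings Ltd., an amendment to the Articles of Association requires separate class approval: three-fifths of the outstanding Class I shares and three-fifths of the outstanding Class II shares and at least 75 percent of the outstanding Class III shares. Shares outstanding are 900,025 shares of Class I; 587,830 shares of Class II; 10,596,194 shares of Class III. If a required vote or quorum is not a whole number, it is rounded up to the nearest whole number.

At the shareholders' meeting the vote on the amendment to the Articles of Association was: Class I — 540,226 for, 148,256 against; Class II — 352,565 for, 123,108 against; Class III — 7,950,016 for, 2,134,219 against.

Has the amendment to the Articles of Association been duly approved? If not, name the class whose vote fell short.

Not approved — the Class II shares did not give the required vote.

Class I: 3/5 of 900025 = 540015; 540,015 required, 540,226 in favor — approved.
Class II: 3/5 of 587830 = 352698; 352,698 required, 352,565 in favor — not approved.
Class III: 3/4 of 10596194 = 7947145.50, rounded up to 7947146; 7,947,146 required, 7,950,016 in favor — approved.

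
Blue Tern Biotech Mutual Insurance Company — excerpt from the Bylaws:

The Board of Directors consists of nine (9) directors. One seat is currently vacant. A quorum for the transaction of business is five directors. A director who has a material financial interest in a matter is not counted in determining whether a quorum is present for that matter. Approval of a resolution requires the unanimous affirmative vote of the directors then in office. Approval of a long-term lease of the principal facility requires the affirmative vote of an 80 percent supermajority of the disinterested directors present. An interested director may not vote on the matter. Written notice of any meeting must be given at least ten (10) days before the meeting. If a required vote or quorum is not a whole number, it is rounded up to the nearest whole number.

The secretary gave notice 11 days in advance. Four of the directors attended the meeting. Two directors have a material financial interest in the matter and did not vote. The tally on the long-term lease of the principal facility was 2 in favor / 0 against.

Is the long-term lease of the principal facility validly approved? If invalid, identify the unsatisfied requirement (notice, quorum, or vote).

Invalid — quorum requirement not satisfied.

Notice: 11 days given; 10 required (11 ≥ 10). Satisfied.
Quorum: 4 present, but the 2 interested directors do not count, leaving 2. Quorum is 5. Not satisfied.
Vote: the long-term lease of the principal facility requires four-fifths of the disinterested directors present (4 − 2 = 2). 4/5 of 2 = 1.60, rounded up to 2, so 2 affirmative votes are needed; 2 voted in favor. Satisfied. (Moot — without a quorum no business can be validly transacted.)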